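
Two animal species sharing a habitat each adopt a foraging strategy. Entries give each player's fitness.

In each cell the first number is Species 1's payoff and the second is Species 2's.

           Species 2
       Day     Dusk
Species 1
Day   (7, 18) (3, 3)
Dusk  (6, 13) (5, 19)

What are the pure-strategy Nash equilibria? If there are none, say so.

(Day, Day) and (Dusk, Dusk)

(Day, Day): Species 1 gets 7, best alternative 6; Species 2 gets 18, best alternative 3. No profitable deviation — NE.
(Day, Dusk): Species 1 can switch to Dusk (3 → 5). Not NE.
(Dusk, Day): Species 1 can switch to Day (6 → 7). Not NE.
(Dusk, Dusk): Species 1 gets 5, best alternative 3; Species 2 gets 19, best alternative 13. No profitable deviation — NE.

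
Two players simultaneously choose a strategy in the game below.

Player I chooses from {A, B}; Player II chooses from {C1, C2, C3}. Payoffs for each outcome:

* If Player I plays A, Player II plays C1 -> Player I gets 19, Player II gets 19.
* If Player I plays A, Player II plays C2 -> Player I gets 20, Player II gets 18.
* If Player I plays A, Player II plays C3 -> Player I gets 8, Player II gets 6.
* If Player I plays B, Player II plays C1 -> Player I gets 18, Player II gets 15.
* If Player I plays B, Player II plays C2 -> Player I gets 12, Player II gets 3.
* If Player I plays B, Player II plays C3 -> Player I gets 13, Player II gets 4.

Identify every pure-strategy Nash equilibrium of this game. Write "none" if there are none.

The unique pure-strategy Nash equilibrium is (A, C1).

Check each profile: it is a Nash equilibrium iff no player can strictly gain by switching unilaterally.
(A, C1): Player I gets 19, best alternative 18; Player II gets 19, best alternative 18. No profitable deviation — NE.
(A, C2): Player II can switch to C1 (18 → 19). Not NE.
(A, C3): Player I can switch to B (8 → 13). Not NE.
(B, C1): Player I can switch to A (18 → 19). Not NE.
(B, C2): Player I can switch to A (12 → 20). Not NE.
(B, C3): Player II can switch to C1 (4 → 15). Not NE.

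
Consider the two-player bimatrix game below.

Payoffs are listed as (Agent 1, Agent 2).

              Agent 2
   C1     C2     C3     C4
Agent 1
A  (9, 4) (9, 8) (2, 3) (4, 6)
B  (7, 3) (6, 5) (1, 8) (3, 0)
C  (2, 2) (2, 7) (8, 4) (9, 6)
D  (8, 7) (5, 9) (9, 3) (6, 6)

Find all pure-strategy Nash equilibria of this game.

Agent 1 against C1: payoffs 9, 7, 2, 8 → best response A.
Agent 1 against C2: payoffs 9, 6, 2, 5 → best response A.
Agent 1 against C3: payoffs 2, 1, 8, 9 → best response D.
Agent 1 against C4: payoffs 4, 3, 9, 6 → best response C.
Agent 2 against A: payoffs 4, 8, 3, 6 → best response C2.
Agent 2 against B: payoffs 3, 5, 8, 0 → best response C3.
Agent 2 against C: payoffs 2, 7, 4, 6 → best response C2.
Agent 2 against D: payoffs 7, 9, 3, 6 → best response C2.
Mutual best responses: (A, C2).

(A, C2)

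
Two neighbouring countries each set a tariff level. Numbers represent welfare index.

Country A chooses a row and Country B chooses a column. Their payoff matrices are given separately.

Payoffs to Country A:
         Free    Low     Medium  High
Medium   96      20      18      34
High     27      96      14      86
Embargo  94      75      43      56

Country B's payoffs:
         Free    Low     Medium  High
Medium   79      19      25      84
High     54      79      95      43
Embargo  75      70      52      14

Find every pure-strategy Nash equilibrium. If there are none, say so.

Country A against Free: payoffs 96, 27, 94 → best response Medium.
Country A against Low: payoffs 20, 96, 75 → best response High.
Country A against Medium: payoffs 18, 14, 43 → best response Embargo.
Country A against High: payoffs 34, 86, 56 → best response High.
Country B against Medium: payoffs 79, 19, 25, 84 → best response High.
Country B against High: payoffs 54, 79, 95, 43 → best response Medium.
Country B against Embargo: payoffs 75, 70, 52, 14 → best response Free.
No profile is a mutual best response for all players.

none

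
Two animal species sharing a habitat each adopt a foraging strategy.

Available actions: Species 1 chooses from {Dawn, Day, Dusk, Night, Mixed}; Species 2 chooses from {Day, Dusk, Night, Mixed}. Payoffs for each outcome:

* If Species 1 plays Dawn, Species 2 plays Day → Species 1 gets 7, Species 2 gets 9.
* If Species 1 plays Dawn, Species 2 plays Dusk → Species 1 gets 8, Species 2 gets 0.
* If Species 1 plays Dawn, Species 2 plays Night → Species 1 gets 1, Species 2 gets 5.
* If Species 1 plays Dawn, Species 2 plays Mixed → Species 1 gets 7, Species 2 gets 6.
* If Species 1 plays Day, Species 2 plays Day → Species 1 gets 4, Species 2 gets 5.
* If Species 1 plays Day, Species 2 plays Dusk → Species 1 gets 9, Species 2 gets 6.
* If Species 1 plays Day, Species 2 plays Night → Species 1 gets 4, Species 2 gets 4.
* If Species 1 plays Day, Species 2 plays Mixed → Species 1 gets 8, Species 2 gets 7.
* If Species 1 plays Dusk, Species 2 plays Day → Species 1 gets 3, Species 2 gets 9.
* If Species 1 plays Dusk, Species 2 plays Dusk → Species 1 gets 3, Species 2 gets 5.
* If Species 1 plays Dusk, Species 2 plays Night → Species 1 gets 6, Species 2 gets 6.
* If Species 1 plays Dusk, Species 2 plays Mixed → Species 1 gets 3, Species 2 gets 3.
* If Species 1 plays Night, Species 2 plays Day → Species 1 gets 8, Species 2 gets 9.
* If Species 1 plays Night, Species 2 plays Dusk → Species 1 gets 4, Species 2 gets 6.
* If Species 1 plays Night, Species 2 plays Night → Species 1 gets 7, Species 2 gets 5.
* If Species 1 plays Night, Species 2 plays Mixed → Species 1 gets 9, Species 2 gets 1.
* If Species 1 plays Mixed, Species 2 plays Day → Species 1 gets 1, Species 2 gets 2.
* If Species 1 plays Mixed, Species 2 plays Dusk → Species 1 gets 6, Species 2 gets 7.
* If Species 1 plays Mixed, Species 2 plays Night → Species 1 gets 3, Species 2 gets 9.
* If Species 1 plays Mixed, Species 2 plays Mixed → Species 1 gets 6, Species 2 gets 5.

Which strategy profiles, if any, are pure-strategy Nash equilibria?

Pure NE: (Night, Day)

For each strategy profile, look for a profitable unilateral deviation.
(Dawn, Day): Species 1 can switch to Night (7 → 8). Not NE.
(Dawn, Dusk): Species 1 can switch to Day (8 → 9). Not NE.
(Dawn, Night): Species 1 can switch to Day (1 → 4). Not NE.
(Dawn, Mixed): Species 1 can switch to Day (7 → 8). Not NE.
(Day, Day): Species 1 can switch to Dawn (4 → 7). Not NE.
(Day, Dusk): Species 2 can switch to Mixed (6 → 7). Not NE.
(Night, Day): Species 1 gets 8, best alternative 7; Species 2 gets 9, best alternative 6. No profitable deviation — NE.
(The remaining 13 profiles each have a profitable deviation by the same check.)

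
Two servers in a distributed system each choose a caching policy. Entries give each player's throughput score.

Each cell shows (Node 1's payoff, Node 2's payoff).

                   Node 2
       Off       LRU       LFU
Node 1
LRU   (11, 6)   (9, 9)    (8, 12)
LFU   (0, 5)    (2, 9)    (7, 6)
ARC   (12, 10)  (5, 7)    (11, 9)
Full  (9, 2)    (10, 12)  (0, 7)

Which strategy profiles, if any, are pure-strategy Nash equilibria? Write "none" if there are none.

The pure Nash equilibria are (ARC, Off), (Full, LRU).

Mark each player's best response to every combination of opponents' strategies; a profile where every player is best-responding is a pure Nash equilibrium.
Node 1 against Off: payoffs 11, 0, 12, 9 → best response ARC.
Node 1 against LRU: payoffs 9, 2, 5, 10 → best response Full.
Node 1 against LFU: payoffs 8, 7, 11, 0 → best response ARC.
Node 2 against LRU: payoffs 6, 9, 12 → best response LFU.
Node 2 against LFU: payoffs 5, 9, 6 → best response LRU.
Node 2 against ARC: payoffs 10, 7, 9 → best response Off.
Node 2 against Full: payoffs 2, 12, 7 → best response LRU.
Mutual best responses: (ARC, Off); (Full, LRU).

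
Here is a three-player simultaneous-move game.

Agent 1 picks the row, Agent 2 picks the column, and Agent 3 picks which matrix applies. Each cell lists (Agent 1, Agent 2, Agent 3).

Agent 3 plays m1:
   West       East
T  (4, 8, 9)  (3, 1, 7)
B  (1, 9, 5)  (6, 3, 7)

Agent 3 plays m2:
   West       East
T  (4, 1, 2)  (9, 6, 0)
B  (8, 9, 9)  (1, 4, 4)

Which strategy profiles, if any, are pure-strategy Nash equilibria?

Pure-strategy Nash equilibria: (T, West, m1); (B, West, m2)

Agent 1 against (West, m1): payoffs 4, 1 → best response T.
Agent 1 against (West, m2): payoffs 4, 8 → best response B.
Agent 1 against (East, m1): payoffs 3, 6 → best response B.
Agent 1 against (East, m2): payoffs 9, 1 → best response T.
Agent 2 against (T, m1): payoffs 8, 1 → best response West.
Agent 2 against (T, m2): payoffs 1, 6 → best response East.
Agent 2 against (B, m1): payoffs 9, 3 → best response West.
Agent 2 against (B, m2): payoffs 9, 4 → best response West.
Agent 3 against (T, West): payoffs 9, 2 → best response m1.
Agent 3 against (T, East): payoffs 7, 0 → best response m1.
Agent 3 against (B, West): payoffs 5, 9 → best response m2.
Agent 3 against (B, East): payoffs 7, 4 → best response m1.
Mutual best responses: (T, West, m1); (B, West, m2).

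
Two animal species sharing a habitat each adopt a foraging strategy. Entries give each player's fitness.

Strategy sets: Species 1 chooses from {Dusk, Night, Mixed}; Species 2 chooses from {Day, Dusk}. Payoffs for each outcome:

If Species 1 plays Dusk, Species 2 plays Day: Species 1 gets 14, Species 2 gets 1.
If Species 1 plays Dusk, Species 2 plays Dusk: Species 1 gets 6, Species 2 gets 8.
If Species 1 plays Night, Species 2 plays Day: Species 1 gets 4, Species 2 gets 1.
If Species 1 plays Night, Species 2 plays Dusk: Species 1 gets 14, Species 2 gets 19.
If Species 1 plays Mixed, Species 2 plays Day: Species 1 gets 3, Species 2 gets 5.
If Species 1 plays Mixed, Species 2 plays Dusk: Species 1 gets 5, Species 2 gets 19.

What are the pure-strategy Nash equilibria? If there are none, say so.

For each strategy profile, look for a profitable unilateral deviation.
(Dusk, Day): Species 2 can switch to Dusk (1 → 8). Not NE.
(Dusk, Dusk): Species 1 can switch to Night (6 → 14). Not NE.
(Night, Day): Species 1 can switch to Dusk (4 → 14). Not NE.
(Night, Dusk): Species 1 gets 14, best alternative 6; Species 2 gets 19, best alternative 1. No profitable deviation — NE.
(Mixed, Day): Species 1 can switch to Dusk (3 → 14). Not NE.
(Mixed, Dusk): Species 1 can switch to Dusk (5 → 6). Not NE.

The unique pure-strategy Nash equilibrium is (Night, Dusk).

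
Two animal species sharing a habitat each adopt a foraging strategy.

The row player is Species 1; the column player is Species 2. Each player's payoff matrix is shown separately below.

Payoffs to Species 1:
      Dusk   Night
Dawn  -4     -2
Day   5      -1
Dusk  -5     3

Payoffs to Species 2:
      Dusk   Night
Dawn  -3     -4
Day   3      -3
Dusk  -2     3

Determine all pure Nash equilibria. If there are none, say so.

The pure Nash equilibria are (Day, Dusk); (Dusk, Night).

Species 1 against Dusk: payoffs -4, 5, -5 → best response Day.
Species 1 against Night: payoffs -2, -1, 3 → best response Dusk.
Species 2 against Dawn: payoffs -3, -4 → best response Dusk.
Species 2 against Day: payoffs 3, -3 → best response Dusk.
Species 2 against Dusk: payoffs -2, 3 → best response Night.
Mutual best responses: (Day, Dusk); (Dusk, Night).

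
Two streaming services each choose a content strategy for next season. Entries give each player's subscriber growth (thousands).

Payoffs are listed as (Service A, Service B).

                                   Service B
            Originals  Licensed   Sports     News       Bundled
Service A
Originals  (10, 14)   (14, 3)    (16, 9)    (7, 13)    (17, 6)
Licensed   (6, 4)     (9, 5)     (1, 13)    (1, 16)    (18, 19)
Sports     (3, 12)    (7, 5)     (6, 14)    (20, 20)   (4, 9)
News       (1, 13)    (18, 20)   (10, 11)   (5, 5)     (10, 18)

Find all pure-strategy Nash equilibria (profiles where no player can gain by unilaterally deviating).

The pure Nash equilibria are (Originals, Originals) and (Licensed, Bundled) and (Sports, News) and (News, Licensed).

Service A against Originals: payoffs 10, 6, 3, 1 → best response Originals.
Service A against Licensed: payoffs 14, 9, 7, 18 → best response News.
Service A against Sports: payoffs 16, 1, 6, 10 → best response Originals.
Service A against News: payoffs 7, 1, 20, 5 → best response Sports.
Service A against Bundled: payoffs 17, 18, 4, 10 → best response Licensed.
Service B against Originals: payoffs 14, 3, 9, 13, 6 → best response Originals.
Service B against Licensed: payoffs 4, 5, 13, 16, 19 → best response Bundled.
Service B against Sports: payoffs 12, 5, 14, 20, 9 → best response News.
Service B against News: payoffs 13, 20, 11, 5, 18 → best response Licensed.
Mutual best responses: (Originals, Originals); (Licensed, Bundled); (Sports, News); (News, Licensed).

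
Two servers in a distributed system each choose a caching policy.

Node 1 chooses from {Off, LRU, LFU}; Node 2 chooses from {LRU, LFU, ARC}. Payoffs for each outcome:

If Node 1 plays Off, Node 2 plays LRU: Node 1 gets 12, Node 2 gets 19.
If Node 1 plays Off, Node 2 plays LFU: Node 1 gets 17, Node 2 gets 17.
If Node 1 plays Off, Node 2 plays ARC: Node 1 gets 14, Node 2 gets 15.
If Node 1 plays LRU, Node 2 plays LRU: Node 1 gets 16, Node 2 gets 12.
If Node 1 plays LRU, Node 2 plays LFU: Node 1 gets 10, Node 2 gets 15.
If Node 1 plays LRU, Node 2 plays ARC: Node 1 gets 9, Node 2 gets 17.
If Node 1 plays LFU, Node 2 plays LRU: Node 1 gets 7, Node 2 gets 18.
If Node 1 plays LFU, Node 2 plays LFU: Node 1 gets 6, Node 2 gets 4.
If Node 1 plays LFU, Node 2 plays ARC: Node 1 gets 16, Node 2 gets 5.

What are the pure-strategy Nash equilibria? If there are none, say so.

This game has no pure Nash equilibrium.

Node 1 against LRU: payoffs 12, 16, 7 → best response LRU.
Node 1 against LFU: payoffs 17, 10, 6 → best response Off.
Node 1 against ARC: payoffs 14, 9, 16 → best response LFU.
Node 2 against Off: payoffs 19, 17, 15 → best response LRU.
Node 2 against LRU: payoffs 12, 15, 17 → best response ARC.
Node 2 against LFU: payoffs 18, 4, 5 → best response LRU.
No profile is a mutual best response for all players.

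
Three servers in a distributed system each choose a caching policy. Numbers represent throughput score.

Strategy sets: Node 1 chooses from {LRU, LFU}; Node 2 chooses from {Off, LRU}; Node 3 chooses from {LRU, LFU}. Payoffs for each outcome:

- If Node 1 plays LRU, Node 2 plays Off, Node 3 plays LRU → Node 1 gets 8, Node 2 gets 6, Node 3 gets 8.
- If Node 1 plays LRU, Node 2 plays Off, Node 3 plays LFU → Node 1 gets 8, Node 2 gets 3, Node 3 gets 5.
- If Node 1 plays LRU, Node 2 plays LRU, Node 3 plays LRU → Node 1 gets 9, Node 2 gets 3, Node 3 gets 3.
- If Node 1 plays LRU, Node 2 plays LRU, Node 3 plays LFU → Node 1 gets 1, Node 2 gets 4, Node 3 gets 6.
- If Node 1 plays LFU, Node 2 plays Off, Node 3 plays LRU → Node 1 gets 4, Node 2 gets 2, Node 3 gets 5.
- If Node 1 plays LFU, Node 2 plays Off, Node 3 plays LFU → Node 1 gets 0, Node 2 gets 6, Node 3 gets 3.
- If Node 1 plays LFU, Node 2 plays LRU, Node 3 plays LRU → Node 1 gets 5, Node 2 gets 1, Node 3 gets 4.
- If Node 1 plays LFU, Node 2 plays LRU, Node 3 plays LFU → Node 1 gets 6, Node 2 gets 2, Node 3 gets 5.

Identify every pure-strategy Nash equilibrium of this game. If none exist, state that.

(LRU, Off, LRU): Node 1 gets 8, best alternative 4; Node 2 gets 6, best alternative 3; Node 3 gets 8, best alternative 5. No profitable deviation — NE.
(LRU, Off, LFU): Node 2 can switch to LRU (3 → 4). Not NE.
(LRU, LRU, LRU): Node 2 can switch to Off (3 → 6). Not NE.
(LRU, LRU, LFU): Node 1 can switch to LFU (1 → 6). Not NE.
(LFU, Off, LRU): Node 1 can switch to LRU (4 → 8). Not NE.
(LFU, Off, LFU): Node 1 can switch to LRU (0 → 8). Not NE.
(LFU, LRU, LRU): Node 1 can switch to LRU (5 → 9). Not NE.
(LFU, LRU, LFU): Node 2 can switch to Off (2 → 6). Not NE.

(LRU, Off, LRU)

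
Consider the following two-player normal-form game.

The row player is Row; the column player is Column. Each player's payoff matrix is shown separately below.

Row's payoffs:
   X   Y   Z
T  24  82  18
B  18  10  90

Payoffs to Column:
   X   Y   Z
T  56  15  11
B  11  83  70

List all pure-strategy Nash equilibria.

Row against X: payoffs 24, 18 → best response T.
Row against Y: payoffs 82, 10 → best response T.
Row against Z: payoffs 18, 90 → best response B.
Column against T: payoffs 56, 15, 11 → best response X.
Column against B: payoffs 11, 83, 70 → best response Y.
Mutual best responses: (T, X).

(T, X)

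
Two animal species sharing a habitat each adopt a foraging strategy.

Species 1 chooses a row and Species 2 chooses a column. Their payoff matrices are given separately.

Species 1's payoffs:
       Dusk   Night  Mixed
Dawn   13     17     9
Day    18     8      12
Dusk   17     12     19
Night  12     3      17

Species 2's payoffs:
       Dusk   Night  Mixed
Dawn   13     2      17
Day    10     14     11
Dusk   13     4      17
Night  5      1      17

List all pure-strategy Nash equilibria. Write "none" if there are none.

Species 1 against Dusk: payoffs 13, 18, 17, 12 → best response Day.
Species 1 against Night: payoffs 17, 8, 12, 3 → best response Dawn.
Species 1 against Mixed: payoffs 9, 12, 19, 17 → best response Dusk.
Species 2 against Dawn: payoffs 13, 2, 17 → best response Mixed.
Species 2 against Day: payoffs 10, 14, 11 → best response Night.
Species 2 against Dusk: payoffs 13, 4, 17 → best response Mixed.
Species 2 against Night: payoffs 5, 1, 17 → best response Mixed.
Mutual best responses: (Dusk, Mixed).

(Dusk, Mixed)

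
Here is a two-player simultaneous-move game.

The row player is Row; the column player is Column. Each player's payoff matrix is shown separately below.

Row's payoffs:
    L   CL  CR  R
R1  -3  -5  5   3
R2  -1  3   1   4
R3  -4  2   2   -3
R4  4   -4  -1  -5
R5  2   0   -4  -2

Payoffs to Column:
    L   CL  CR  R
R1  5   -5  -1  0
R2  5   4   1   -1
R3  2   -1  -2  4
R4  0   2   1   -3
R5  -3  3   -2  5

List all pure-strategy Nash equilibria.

(R1, L): Row can switch to R2 (-3 → -1). Not NE.
(R1, CL): Row can switch to R2 (-5 → 3). Not NE.
(R1, CR): Column can switch to L (-1 → 5). Not NE.
(R1, R): Row can switch to R2 (3 → 4). Not NE.
(R2, L): Row can switch to R4 (-1 → 4). Not NE.
(R2, CL): Column can switch to L (4 → 5). Not NE.
(R2, CR): Row can switch to R1 (1 → 5). Not NE.
(R2, R): Column can switch to L (-1 → 5). Not NE.
(The remaining 12 profiles each have a profitable deviation by the same check.)

none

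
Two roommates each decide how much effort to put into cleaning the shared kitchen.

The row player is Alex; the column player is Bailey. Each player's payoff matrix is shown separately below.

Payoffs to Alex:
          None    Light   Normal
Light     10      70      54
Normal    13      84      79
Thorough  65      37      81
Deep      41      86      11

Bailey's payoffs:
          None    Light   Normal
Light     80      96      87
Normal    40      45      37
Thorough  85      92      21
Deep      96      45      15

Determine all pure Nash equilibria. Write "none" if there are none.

Alex against None: payoffs 10, 13, 65, 41 → best response Thorough.
Alex against Light: payoffs 70, 84, 37, 86 → best response Deep.
Alex against Normal: payoffs 54, 79, 81, 11 → best response Thorough.
Bailey against Light: payoffs 80, 96, 87 → best response Light.
Bailey against Normal: payoffs 40, 45, 37 → best response Light.
Bailey against Thorough: payoffs 85, 92, 21 → best response Light.
Bailey against Deep: payoffs 96, 45, 15 → best response None.
No profile is a mutual best response for all players.

There is no pure-strategy Nash equilibrium.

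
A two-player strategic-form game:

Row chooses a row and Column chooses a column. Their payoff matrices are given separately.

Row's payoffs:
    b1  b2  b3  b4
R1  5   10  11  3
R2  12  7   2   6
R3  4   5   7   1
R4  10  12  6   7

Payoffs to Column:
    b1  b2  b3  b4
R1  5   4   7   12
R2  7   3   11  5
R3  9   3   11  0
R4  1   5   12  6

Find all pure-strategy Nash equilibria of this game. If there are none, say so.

Row against b1: payoffs 5, 12, 4, 10 → best response R2.
Row against b2: payoffs 10, 7, 5, 12 → best response R4.
Row against b3: payoffs 11, 2, 7, 6 → best response R1.
Row against b4: payoffs 3, 6, 1, 7 → best response R4.
Column against R1: payoffs 5, 4, 7, 12 → best response b4.
Column against R2: payoffs 7, 3, 11, 5 → best response b3.
Column against R3: payoffs 9, 3, 11, 0 → best response b3.
Column against R4: payoffs 1, 5, 12, 6 → best response b3.
No profile is a mutual best response for all players.

There is no pure-strategy Nash equilibrium.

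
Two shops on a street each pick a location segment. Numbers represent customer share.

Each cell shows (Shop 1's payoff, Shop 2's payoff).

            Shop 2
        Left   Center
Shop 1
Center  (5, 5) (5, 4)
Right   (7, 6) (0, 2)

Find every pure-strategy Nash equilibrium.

(Right, Left)

(Center, Left): Shop 1 can switch to Right (5 → 7). Not NE.
(Center, Center): Shop 2 can switch to Left (4 → 5). Not NE.
(Right, Left): Shop 1 gets 7, best alternative 5; Shop 2 gets 6, best alternative 2. No profitable deviation — NE.
(Right, Center): Shop 1 can switch to Center (0 → 5). Not NE.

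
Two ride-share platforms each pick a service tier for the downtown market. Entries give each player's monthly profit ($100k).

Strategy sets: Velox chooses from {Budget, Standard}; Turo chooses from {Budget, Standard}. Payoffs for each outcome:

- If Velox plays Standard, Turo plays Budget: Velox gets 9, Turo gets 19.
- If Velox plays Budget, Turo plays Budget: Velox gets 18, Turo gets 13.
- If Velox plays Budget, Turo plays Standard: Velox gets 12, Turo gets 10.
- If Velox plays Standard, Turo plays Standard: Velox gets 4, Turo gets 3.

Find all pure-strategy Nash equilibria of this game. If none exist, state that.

Velox against Budget: payoffs 18, 9 → best response Budget.
Velox against Standard: payoffs 12, 4 → best response Budget.
Turo against Budget: payoffs 13, 10 → best response Budget.
Turo against Standard: payoffs 19, 3 → best response Budget.
Mutual best responses: (Budget, Budget).

(Budget, Budget)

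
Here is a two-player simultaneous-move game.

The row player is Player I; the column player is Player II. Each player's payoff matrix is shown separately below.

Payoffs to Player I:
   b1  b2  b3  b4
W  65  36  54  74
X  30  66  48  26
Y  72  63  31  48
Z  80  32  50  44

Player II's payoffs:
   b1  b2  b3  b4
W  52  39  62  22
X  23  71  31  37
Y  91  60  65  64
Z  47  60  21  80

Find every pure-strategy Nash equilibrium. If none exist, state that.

Mark each player's best response to every combination of opponents' strategies; a profile where every player is best-responding is a pure Nash equilibrium.
Player I against b1: payoffs 65, 30, 72, 80 → best response Z.
Player I against b2: payoffs 36, 66, 63, 32 → best response X.
Player I against b3: payoffs 54, 48, 31, 50 → best response W.
Player I against b4: payoffs 74, 26, 48, 44 → best response W.
Player II against W: payoffs 52, 39, 62, 22 → best response b3.
Player II against X: payoffs 23, 71, 31, 37 → best response b2.
Player II against Y: payoffs 91, 60, 65, 64 → best response b1.
Player II against Z: payoffs 47, 60, 21, 80 → best response b4.
Mutual best responses: (W, b3); (X, b2).

(W, b3); (X, b2)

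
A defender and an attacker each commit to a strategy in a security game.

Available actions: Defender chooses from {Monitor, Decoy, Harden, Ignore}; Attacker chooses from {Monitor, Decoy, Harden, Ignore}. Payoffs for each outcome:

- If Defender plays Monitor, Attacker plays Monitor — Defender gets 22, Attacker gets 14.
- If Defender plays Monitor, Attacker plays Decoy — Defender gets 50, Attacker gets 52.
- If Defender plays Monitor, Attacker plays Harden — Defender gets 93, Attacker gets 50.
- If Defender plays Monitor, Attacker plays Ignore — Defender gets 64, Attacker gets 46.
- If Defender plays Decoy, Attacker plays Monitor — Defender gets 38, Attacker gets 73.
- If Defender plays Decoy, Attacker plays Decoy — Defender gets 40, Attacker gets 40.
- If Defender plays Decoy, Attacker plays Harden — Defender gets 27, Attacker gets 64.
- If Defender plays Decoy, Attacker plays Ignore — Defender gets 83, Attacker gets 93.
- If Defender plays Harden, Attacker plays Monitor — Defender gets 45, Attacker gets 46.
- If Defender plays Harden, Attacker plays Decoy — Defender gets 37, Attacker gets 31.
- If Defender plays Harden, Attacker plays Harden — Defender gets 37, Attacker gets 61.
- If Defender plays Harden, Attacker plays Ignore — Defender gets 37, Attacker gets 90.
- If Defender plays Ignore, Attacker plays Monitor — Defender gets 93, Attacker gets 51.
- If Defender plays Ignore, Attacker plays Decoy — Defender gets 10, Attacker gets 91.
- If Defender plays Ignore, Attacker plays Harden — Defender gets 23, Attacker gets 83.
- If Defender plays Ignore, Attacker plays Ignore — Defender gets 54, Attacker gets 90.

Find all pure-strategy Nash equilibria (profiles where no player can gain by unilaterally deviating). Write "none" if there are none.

For each player, find the best response to each opponent profile; mutual best responses are the pure NE.
Defender against Monitor: payoffs 22, 38, 45, 93 → best response Ignore.
Defender against Decoy: payoffs 50, 40, 37, 10 → best response Monitor.
Defender against Harden: payoffs 93, 27, 37, 23 → best response Monitor.
Defender against Ignore: payoffs 64, 83, 37, 54 → best response Decoy.
Attacker against Monitor: payoffs 14, 52, 50, 46 → best response Decoy.
Attacker against Decoy: payoffs 73, 40, 64, 93 → best response Ignore.
Attacker against Harden: payoffs 46, 31, 61, 90 → best response Ignore.
Attacker against Ignore: payoffs 51, 91, 83, 90 → best response Decoy.
Mutual best responses: (Monitor, Decoy); (Decoy, Ignore).

The pure Nash equilibria are (Monitor, Decoy); (Decoy, Ignore).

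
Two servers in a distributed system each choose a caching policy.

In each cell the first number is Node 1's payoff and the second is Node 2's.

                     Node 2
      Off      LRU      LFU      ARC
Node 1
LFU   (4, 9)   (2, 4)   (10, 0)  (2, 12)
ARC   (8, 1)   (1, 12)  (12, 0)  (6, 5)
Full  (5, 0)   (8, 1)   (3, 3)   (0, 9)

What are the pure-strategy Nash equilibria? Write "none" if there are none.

(LFU, Off): Node 1 can switch to ARC (4 → 8). Not NE.
(LFU, LRU): Node 1 can switch to Full (2 → 8). Not NE.
(LFU, LFU): Node 1 can switch to ARC (10 → 12). Not NE.
(LFU, ARC): Node 1 can switch to ARC (2 → 6). Not NE.
(ARC, Off): Node 2 can switch to LRU (1 → 12). Not NE.
(ARC, LRU): Node 1 can switch to LFU (1 → 2). Not NE.
(ARC, LFU): Node 2 can switch to Off (0 → 1). Not NE.
(ARC, ARC): Node 2 can switch to LRU (5 → 12). Not NE.
(Full, Off): Node 1 can switch to ARC (5 → 8). Not NE.
(Full, LRU): Node 2 can switch to LFU (1 → 3). Not NE.
(Full, LFU): Node 1 can switch to LFU (3 → 10). Not NE.
(Full, ARC): Node 1 can switch to LFU (0 → 2). Not NE.

There is no pure-strategy Nash equilibrium.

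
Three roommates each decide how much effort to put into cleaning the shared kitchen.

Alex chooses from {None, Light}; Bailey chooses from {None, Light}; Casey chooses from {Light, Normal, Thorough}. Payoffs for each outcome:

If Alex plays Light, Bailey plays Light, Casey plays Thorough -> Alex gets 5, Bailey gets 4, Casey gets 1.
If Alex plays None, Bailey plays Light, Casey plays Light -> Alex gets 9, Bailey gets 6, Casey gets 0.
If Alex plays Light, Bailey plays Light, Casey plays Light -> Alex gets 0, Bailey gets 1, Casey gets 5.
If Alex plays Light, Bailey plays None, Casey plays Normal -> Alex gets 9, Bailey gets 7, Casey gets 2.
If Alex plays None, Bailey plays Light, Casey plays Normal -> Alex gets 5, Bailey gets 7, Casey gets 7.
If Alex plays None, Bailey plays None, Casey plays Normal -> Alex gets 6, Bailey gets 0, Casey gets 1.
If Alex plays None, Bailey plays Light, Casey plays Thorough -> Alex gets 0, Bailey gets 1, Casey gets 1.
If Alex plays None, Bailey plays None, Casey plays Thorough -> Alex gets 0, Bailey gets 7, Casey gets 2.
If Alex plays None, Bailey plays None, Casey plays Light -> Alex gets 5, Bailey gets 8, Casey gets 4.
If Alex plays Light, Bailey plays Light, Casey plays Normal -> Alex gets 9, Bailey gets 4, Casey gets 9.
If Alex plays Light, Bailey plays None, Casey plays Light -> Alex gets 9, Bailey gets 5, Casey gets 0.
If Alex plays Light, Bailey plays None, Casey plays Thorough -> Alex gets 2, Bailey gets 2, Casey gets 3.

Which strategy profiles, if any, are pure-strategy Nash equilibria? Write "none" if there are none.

This game has no pure Nash equilibrium.

Alex against (None, Light): payoffs 5, 9 → best response Light.
Alex against (None, Normal): payoffs 6, 9 → best response Light.
Alex against (None, Thorough): payoffs 0, 2 → best response Light.
Alex against (Light, Light): payoffs 9, 0 → best response None.
Alex against (Light, Normal): payoffs 5, 9 → best response Light.
Alex against (Light, Thorough): payoffs 0, 5 → best response Light.
Bailey against (None, Light): payoffs 8, 6 → best response None.
Bailey against (None, Normal): payoffs 0, 7 → best response Light.
Bailey against (None, Thorough): payoffs 7, 1 → best response None.
Bailey against (Light, Light): payoffs 5, 1 → best response None.
Bailey against (Light, Normal): payoffs 7, 4 → best response None.
Bailey against (Light, Thorough): payoffs 2, 4 → best response Light.
Casey against (None, None): payoffs 4, 1, 2 → best response Light.
Casey against (None, Light): payoffs 0, 7, 1 → best response Normal.
Casey against (Light, None): payoffs 0, 2, 3 → best response Thorough.
Casey against (Light, Light): payoffs 5, 9, 1 → best response Normal.
No profile is a mutual best response for all players.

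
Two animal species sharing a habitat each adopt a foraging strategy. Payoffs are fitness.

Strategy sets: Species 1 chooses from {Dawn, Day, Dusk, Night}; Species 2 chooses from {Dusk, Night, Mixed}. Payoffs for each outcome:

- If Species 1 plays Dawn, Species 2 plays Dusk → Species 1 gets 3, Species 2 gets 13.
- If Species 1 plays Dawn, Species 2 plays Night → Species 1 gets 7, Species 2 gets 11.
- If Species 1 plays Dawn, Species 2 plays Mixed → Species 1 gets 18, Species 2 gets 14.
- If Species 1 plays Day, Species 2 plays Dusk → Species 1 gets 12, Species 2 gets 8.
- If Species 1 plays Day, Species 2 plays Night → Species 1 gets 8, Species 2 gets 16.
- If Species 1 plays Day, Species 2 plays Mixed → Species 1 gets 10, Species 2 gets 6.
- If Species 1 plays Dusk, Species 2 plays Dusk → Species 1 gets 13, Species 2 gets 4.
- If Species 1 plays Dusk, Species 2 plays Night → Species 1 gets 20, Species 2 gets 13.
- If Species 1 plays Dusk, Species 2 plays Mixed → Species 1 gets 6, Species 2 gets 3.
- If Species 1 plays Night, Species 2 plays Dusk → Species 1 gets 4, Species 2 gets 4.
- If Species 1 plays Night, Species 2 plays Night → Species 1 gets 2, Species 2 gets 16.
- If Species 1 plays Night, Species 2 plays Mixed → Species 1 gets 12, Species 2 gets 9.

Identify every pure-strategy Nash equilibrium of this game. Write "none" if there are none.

The pure Nash equilibria are (Dawn, Mixed), (Dusk, Night).

For each player, find the best response to each opponent profile; mutual best responses are the pure NE.
Species 1 against Dusk: payoffs 3, 12, 13, 4 → best response Dusk.
Species 1 against Night: payoffs 7, 8, 20, 2 → best response Dusk.
Species 1 against Mixed: payoffs 18, 10, 6, 12 → best response Dawn.
Species 2 against Dawn: payoffs 13, 11, 14 → best response Mixed.
Species 2 against Day: payoffs 8, 16, 6 → best response Night.
Species 2 against Dusk: payoffs 4, 13, 3 → best response Night.
Species 2 against Night: payoffs 4, 16, 9 → best response Night.
Mutual best responses: (Dawn, Mixed); (Dusk, Night).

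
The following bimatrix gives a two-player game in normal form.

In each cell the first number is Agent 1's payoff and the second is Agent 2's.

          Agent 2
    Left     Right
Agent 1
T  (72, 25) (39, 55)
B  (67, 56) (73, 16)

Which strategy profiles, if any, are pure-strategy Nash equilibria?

This game has no pure Nash equilibrium.

Mark each player's best response to every combination of opponents' strategies; a profile where every player is best-responding is a pure Nash equilibrium.
Agent 1 against Left: payoffs 72, 67 → best response T.
Agent 1 against Right: payoffs 39, 73 → best response B.
Agent 2 against T: payoffs 25, 55 → best response Right.
Agent 2 against B: payoffs 56, 16 → best response Left.
No profile is a mutual best response for all players.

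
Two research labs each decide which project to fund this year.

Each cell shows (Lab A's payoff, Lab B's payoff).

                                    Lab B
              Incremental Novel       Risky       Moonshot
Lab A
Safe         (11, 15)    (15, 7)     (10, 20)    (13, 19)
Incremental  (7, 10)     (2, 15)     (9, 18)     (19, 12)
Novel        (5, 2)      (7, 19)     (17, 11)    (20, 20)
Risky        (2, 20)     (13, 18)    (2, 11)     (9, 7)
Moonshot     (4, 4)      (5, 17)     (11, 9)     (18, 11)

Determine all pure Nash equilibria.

Lab A against Incremental: payoffs 11, 7, 5, 2, 4 → best response Safe.
Lab A against Novel: payoffs 15, 2, 7, 13, 5 → best response Safe.
Lab A against Risky: payoffs 10, 9, 17, 2, 11 → best response Novel.
Lab A against Moonshot: payoffs 13, 19, 20, 9, 18 → best response Novel.
Lab B against Safe: payoffs 15, 7, 20, 19 → best response Risky.
Lab B against Incremental: payoffs 10, 15, 18, 12 → best response Risky.
Lab B against Novel: payoffs 2, 19, 11, 20 → best response Moonshot.
Lab B against Risky: payoffs 20, 18, 11, 7 → best response Incremental.
Lab B against Moonshot: payoffs 4, 17, 9, 11 → best response Novel.
Mutual best responses: (Novel, Moonshot).

The unique pure-strategy Nash equilibrium is (Novel, Moonshot).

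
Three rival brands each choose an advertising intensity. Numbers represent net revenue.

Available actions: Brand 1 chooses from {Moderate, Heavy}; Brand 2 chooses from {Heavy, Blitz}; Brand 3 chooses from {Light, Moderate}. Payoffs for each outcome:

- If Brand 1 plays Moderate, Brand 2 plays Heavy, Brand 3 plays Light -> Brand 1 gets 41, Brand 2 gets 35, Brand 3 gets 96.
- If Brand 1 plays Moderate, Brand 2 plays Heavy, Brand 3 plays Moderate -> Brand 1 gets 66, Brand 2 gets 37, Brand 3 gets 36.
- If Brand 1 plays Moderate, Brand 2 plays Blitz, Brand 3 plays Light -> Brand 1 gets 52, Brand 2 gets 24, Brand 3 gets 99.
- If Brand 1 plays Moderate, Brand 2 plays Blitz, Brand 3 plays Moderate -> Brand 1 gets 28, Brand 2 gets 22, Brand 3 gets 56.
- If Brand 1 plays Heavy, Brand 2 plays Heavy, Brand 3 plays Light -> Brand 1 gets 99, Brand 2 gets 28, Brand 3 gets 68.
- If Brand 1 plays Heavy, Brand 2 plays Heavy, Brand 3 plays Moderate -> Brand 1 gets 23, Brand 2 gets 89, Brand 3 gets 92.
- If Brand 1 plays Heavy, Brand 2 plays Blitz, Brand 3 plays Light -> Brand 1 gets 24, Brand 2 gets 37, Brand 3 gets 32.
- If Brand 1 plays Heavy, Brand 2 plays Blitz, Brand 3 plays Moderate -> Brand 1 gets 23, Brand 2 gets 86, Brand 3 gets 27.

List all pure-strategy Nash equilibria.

(Moderate, Heavy, Light): Brand 1 can switch to Heavy (41 → 99). Not NE.
(Moderate, Heavy, Moderate): Brand 3 can switch to Light (36 → 96). Not NE.
(Moderate, Blitz, Light): Brand 2 can switch to Heavy (24 → 35). Not NE.
(Moderate, Blitz, Moderate): Brand 2 can switch to Heavy (22 → 37). Not NE.
(Heavy, Heavy, Light): Brand 2 can switch to Blitz (28 → 37). Not NE.
(Heavy, Heavy, Moderate): Brand 1 can switch to Moderate (23 → 66). Not NE.
(Heavy, Blitz, Light): Brand 1 can switch to Moderate (24 → 52). Not NE.
(Heavy, Blitz, Moderate): Brand 1 can switch to Moderate (23 → 28). Not NE.

none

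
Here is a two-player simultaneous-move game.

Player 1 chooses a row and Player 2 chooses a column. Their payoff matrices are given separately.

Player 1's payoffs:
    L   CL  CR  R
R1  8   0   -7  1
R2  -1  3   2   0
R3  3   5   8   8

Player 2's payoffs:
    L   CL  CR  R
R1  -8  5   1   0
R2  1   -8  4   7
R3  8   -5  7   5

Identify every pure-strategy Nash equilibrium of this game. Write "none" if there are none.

(R1, L): Player 2 can switch to CL (-8 → 5). Not NE.
(R1, CL): Player 1 can switch to R2 (0 → 3). Not NE.
(R1, CR): Player 1 can switch to R2 (-7 → 2). Not NE.
(R1, R): Player 1 can switch to R3 (1 → 8). Not NE.
(R2, L): Player 1 can switch to R1 (-1 → 8). Not NE.
(R2, CL): Player 1 can switch to R3 (3 → 5). Not NE.
(R2, CR): Player 1 can switch to R3 (2 → 8). Not NE.
(R2, R): Player 1 can switch to R1 (0 → 1). Not NE.
(R3, L): Player 1 can switch to R1 (3 → 8). Not NE.
(R3, CL): Player 2 can switch to L (-5 → 8). Not NE.
(The remaining 2 profiles each have a profitable deviation by the same check.)

No pure-strategy Nash equilibrium.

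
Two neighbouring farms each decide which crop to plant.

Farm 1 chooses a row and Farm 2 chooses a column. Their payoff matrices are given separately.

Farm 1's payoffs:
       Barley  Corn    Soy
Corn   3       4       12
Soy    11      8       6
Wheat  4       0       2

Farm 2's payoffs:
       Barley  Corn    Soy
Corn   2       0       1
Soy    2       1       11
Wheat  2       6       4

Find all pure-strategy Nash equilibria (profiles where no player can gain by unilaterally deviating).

For each strategy profile, look for a profitable unilateral deviation.
(Corn, Barley): Farm 1 can switch to Soy (3 → 11). Not NE.
(Corn, Corn): Farm 1 can switch to Soy (4 → 8). Not NE.
(Corn, Soy): Farm 2 can switch to Barley (1 → 2). Not NE.
(Soy, Barley): Farm 2 can switch to Soy (2 → 11). Not NE.
(Soy, Corn): Farm 2 can switch to Barley (1 → 2). Not NE.
(Soy, Soy): Farm 1 can switch to Corn (6 → 12). Not NE.
(Wheat, Barley): Farm 1 can switch to Soy (4 → 11). Not NE.
(Wheat, Corn): Farm 1 can switch to Corn (0 → 4). Not NE.
(Wheat, Soy): Farm 1 can switch to Corn (2 → 12). Not NE.

No pure-strategy Nash equilibrium.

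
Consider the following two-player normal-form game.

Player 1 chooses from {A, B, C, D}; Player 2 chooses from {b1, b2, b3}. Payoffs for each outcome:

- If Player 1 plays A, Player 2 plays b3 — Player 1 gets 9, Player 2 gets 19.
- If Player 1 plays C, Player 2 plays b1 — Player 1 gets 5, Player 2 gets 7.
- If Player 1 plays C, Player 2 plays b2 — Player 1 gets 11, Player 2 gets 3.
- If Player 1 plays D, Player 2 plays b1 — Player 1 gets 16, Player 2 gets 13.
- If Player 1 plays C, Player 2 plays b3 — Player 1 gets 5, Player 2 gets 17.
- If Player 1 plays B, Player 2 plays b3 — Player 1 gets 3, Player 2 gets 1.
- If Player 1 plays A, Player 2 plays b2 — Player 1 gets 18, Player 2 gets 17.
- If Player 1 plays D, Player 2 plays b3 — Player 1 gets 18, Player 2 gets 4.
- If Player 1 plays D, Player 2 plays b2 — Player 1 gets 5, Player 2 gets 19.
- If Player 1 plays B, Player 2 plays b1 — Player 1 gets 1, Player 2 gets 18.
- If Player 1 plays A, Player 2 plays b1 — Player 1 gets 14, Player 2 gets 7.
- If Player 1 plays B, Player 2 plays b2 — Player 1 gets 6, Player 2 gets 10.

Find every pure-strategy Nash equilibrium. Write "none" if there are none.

For each strategy profile, look for a profitable unilateral deviation.
(A, b1): Player 1 can switch to D (14 → 16). Not NE.
(A, b2): Player 2 can switch to b3 (17 → 19). Not NE.
(A, b3): Player 1 can switch to D (9 → 18). Not NE.
(B, b1): Player 1 can switch to A (1 → 14). Not NE.
(B, b2): Player 1 can switch to A (6 → 18). Not NE.
(B, b3): Player 1 can switch to A (3 → 9). Not NE.
(The remaining 6 profiles each have a profitable deviation by the same check.)

There is no pure-strategy Nash equilibrium.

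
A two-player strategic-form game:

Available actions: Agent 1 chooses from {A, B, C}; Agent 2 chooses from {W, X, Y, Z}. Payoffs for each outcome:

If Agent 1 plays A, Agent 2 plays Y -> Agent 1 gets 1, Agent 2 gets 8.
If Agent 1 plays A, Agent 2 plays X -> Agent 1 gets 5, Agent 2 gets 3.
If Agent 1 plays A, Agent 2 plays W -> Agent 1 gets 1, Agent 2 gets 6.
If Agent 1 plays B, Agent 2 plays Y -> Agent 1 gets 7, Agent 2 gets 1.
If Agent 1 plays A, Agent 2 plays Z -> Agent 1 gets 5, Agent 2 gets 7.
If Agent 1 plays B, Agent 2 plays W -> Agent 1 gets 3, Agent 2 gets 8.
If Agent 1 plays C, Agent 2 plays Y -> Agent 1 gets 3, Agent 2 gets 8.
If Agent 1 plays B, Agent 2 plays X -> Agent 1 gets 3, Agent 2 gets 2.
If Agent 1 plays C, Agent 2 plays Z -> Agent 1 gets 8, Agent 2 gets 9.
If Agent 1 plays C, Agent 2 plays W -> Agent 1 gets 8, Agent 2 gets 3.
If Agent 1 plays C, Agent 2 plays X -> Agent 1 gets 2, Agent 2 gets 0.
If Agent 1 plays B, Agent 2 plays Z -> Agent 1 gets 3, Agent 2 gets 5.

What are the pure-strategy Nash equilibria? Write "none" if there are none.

Agent 1 against W: payoffs 1, 3, 8 → best response C.
Agent 1 against X: payoffs 5, 3, 2 → best response A.
Agent 1 against Y: payoffs 1, 7, 3 → best response B.
Agent 1 against Z: payoffs 5, 3, 8 → best response C.
Agent 2 against A: payoffs 6, 3, 8, 7 → best response Y.
Agent 2 against B: payoffs 8, 2, 1, 5 → best response W.
Agent 2 against C: payoffs 3, 0, 8, 9 → best response Z.
Mutual best responses: (C, Z).

Pure NE: (C, Z)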